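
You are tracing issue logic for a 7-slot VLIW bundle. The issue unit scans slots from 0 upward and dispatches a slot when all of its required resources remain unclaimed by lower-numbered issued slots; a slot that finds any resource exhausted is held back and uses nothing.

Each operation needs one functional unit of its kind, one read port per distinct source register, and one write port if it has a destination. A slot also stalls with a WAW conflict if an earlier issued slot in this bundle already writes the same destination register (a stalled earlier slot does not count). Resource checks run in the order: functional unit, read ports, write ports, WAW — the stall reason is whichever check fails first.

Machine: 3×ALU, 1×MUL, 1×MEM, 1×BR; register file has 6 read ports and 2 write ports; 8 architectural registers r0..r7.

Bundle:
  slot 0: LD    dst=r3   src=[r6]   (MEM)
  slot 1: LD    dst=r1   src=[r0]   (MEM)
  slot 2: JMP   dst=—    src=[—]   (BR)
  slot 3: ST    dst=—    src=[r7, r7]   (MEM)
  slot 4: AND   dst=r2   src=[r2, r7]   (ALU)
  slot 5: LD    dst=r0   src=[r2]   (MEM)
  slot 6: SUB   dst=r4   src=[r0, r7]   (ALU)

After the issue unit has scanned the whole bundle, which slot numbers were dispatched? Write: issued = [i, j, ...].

issued = [0, 2, 4]

#0 MEM src=r6 dispatched  <A:3 Mu:1 Ld:0 B:1 rd:5 wr:1>
#1 MEM src=r0 held:FU  <A:3 Mu:1 Ld:0 B:1 rd:5 wr:1>
#2 BR src=- dispatched  <A:3 Mu:1 Ld:0 B:0 rd:5 wr:1>
#3 MEM src=r7,r7 held:FU  <A:3 Mu:1 Ld:0 B:0 rd:5 wr:1>
#4 ALU src=r2,r7 dispatched  <A:2 Mu:1 Ld:0 B:0 rd:3 wr:0>
#5 MEM src=r2 held:FU  <A:2 Mu:1 Ld:0 B:0 rd:3 wr:0>
#6 ALU src=r0,r7 held:WR_PORT  <A:2 Mu:1 Ld:0 B:0 rd:3 wr:0>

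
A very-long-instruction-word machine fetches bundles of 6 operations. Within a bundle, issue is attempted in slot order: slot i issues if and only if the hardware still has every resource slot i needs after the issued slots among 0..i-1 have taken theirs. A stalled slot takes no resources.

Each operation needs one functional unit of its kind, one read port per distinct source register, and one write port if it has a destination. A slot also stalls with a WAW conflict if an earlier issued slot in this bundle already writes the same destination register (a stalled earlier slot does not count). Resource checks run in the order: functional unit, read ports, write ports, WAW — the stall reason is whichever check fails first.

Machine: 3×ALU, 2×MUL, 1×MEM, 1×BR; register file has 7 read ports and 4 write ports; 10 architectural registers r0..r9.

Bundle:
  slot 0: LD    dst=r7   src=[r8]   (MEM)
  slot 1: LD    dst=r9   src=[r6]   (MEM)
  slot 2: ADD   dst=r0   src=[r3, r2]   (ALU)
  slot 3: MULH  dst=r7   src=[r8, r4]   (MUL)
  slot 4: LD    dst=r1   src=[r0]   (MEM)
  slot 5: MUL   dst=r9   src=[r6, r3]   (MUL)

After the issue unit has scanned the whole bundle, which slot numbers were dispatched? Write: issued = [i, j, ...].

issued = [0, 2, 5]

(0) want 1×MEM +1rd +1wr — yes → AL3|MU2|ME0|BR1|rd6|wr3
(1) want 1×MEM +1rd +1wr — FU → AL3|MU2|ME0|BR1|rd6|wr3
(2) want 1×ALU +2rd +1wr — yes → AL2|MU2|ME0|BR1|rd4|wr2
(3) want 1×MUL +2rd +1wr — WAW → AL2|MU2|ME0|BR1|rd4|wr2
(4) want 1×MEM +1rd +1wr — FU → AL2|MU2|ME0|BR1|rd4|wr2
(5) want 1×MUL +2rd +1wr — yes → AL2|MU1|ME0|BR1|rd2|wr1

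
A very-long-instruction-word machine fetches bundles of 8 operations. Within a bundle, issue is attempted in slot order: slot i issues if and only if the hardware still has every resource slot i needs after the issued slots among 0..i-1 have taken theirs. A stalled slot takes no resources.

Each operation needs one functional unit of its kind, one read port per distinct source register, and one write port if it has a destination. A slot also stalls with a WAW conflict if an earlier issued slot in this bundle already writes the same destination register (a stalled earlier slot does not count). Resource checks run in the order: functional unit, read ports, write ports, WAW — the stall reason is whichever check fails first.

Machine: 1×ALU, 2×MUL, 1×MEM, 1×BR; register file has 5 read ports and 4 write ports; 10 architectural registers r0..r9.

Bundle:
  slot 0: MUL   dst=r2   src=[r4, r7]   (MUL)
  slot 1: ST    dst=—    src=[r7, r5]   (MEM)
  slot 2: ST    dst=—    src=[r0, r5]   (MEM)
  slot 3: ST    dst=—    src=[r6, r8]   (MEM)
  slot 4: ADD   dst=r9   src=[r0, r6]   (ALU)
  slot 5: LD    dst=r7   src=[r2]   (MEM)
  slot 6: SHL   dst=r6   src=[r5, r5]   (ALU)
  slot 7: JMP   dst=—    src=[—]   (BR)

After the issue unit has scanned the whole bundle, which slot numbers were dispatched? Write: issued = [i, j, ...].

  0. MUL→r2 ⇒ go  {1A/1Mu/1Ld/1B | 3r 3w}
  1. MEM ⇒ go  {1A/1Mu/0Ld/1B | 1r 3w}
  2. MEM ⇒ no(FU)  {1A/1Mu/0Ld/1B | 1r 3w}
  3. MEM ⇒ no(FU)  {1A/1Mu/0Ld/1B | 1r 3w}
  4. ALU→r9 ⇒ no(RD_PORT)  {1A/1Mu/0Ld/1B | 1r 3w}
  5. MEM→r7 ⇒ no(FU)  {1A/1Mu/0Ld/1B | 1r 3w}
  6. ALU→r6 ⇒ go  {0A/1Mu/0Ld/1B | 0r 2w}
  7. BR ⇒ go  {0A/1Mu/0Ld/0B | 0r 2w}

issued = [0, 1, 6, 7]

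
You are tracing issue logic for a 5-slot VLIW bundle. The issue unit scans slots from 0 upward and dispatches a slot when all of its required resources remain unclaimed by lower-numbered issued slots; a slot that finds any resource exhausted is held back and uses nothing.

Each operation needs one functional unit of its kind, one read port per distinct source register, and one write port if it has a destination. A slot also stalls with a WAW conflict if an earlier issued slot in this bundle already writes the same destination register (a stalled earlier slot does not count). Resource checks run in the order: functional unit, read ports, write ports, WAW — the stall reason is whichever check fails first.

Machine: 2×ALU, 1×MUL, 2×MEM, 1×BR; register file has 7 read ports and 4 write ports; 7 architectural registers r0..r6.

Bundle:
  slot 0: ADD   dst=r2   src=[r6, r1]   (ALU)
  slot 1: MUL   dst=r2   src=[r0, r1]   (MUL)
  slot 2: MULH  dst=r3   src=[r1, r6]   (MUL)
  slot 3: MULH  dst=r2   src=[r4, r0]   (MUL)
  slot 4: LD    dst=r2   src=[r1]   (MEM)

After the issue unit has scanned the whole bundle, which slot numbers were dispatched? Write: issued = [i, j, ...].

issued = [0, 2]

(0) want 1×ALU +2rd +1wr — yes → AL1|MU1|ME2|BR1|rd5|wr3
(1) want 1×MUL +2rd +1wr — WAW → AL1|MU1|ME2|BR1|rd5|wr3
(2) want 1×MUL +2rd +1wr — yes → AL1|MU0|ME2|BR1|rd3|wr2
(3) want 1×MUL +2rd +1wr — FU → AL1|MU0|ME2|BR1|rd3|wr2
(4) want 1×MEM +1rd +1wr — WAW → AL1|MU0|ME2|BR1|rd3|wr2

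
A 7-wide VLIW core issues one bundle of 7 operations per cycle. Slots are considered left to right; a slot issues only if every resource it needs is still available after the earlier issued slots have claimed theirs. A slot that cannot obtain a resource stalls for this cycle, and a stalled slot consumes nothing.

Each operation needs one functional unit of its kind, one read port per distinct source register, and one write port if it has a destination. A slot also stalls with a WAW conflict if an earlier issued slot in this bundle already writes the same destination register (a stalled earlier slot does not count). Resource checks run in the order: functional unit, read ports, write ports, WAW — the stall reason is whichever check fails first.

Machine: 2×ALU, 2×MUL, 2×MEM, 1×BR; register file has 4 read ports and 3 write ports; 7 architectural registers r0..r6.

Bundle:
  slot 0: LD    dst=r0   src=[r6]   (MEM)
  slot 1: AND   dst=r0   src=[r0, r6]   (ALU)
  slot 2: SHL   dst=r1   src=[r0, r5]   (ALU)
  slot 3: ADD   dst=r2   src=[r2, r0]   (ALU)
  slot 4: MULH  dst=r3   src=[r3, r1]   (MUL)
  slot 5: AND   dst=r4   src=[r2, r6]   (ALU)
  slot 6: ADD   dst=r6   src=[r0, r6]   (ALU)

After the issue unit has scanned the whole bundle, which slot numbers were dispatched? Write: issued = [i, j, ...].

#0 MEM src=r6 dispatched  <A:2 Mu:2 Ld:1 B:1 rd:3 wr:2>
#1 ALU src=r0,r6 held:WAW  <A:2 Mu:2 Ld:1 B:1 rd:3 wr:2>
#2 ALU src=r0,r5 dispatched  <A:1 Mu:2 Ld:1 B:1 rd:1 wr:1>
#3 ALU src=r2,r0 held:RD_PORT  <A:1 Mu:2 Ld:1 B:1 rd:1 wr:1>
#4 MUL src=r3,r1 held:RD_PORT  <A:1 Mu:2 Ld:1 B:1 rd:1 wr:1>
#5 ALU src=r2,r6 held:RD_PORT  <A:1 Mu:2 Ld:1 B:1 rd:1 wr:1>
#6 ALU src=r0,r6 held:RD_PORT  <A:1 Mu:2 Ld:1 B:1 rd:1 wr:1>

issued = [0, 2]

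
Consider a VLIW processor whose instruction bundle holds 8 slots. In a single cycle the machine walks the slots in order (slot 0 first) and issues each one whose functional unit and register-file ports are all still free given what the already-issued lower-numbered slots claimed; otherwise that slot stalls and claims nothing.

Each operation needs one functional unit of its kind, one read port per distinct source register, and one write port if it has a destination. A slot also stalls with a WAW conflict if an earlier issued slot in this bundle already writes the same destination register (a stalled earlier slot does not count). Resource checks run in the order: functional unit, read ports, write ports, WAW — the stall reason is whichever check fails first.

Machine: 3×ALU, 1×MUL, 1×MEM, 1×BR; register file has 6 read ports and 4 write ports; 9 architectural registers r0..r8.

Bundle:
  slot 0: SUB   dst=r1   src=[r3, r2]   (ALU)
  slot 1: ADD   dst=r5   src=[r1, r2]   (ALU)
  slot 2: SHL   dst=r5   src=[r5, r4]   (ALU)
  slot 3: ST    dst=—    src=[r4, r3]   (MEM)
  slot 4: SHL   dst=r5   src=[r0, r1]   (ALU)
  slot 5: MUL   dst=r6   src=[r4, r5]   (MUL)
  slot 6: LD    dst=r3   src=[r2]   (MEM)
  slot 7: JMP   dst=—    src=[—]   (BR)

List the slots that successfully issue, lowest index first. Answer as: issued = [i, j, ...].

#0 ALU src=r3,r2 dispatched  <A:2 Mu:1 Ld:1 B:1 rd:4 wr:3>
#1 ALU src=r1,r2 dispatched  <A:1 Mu:1 Ld:1 B:1 rd:2 wr:2>
#2 ALU src=r5,r4 held:WAW  <A:1 Mu:1 Ld:1 B:1 rd:2 wr:2>
#3 MEM src=r4,r3 dispatched  <A:1 Mu:1 Ld:0 B:1 rd:0 wr:2>
#4 ALU src=r0,r1 held:RD_PORT  <A:1 Mu:1 Ld:0 B:1 rd:0 wr:2>
#5 MUL src=r4,r5 held:RD_PORT  <A:1 Mu:1 Ld:0 B:1 rd:0 wr:2>
#6 MEM src=r2 held:FU  <A:1 Mu:1 Ld:0 B:1 rd:0 wr:2>
#7 BR src=- dispatched  <A:1 Mu:1 Ld:0 B:0 rd:0 wr:2>

issued = [0, 1, 3, 7]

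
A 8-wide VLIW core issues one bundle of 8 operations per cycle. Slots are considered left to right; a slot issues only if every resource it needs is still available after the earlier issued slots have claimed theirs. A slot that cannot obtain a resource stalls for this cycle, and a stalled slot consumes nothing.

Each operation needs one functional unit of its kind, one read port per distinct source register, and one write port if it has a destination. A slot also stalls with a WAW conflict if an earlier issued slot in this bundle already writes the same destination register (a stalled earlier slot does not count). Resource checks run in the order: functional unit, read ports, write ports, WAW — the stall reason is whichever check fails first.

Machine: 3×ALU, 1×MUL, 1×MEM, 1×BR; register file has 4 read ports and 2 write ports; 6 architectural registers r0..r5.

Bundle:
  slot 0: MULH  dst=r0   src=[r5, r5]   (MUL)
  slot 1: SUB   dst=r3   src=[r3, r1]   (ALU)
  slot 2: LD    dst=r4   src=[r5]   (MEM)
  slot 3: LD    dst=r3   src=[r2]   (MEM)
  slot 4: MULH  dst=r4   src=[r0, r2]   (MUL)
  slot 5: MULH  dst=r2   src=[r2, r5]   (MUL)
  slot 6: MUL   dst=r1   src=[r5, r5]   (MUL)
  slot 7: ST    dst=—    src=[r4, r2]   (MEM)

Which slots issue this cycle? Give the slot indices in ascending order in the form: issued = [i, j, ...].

issued = [0, 1]

slot 0 (MUL): ISSUE — free A3,Mu0,Ld1,B1 rp3 wp1
slot 1 (ALU): ISSUE — free A2,Mu0,Ld1,B1 rp1 wp0
slot 2 (MEM): stall WR_PORT — free A2,Mu0,Ld1,B1 rp1 wp0
slot 3 (MEM): stall WR_PORT — free A2,Mu0,Ld1,B1 rp1 wp0
slot 4 (MUL): stall FU — free A2,Mu0,Ld1,B1 rp1 wp0
slot 5 (MUL): stall FU — free A2,Mu0,Ld1,B1 rp1 wp0
slot 6 (MUL): stall FU — free A2,Mu0,Ld1,B1 rp1 wp0
slot 7 (MEM): stall RD_PORT — free A2,Mu0,Ld1,B1 rp1 wp0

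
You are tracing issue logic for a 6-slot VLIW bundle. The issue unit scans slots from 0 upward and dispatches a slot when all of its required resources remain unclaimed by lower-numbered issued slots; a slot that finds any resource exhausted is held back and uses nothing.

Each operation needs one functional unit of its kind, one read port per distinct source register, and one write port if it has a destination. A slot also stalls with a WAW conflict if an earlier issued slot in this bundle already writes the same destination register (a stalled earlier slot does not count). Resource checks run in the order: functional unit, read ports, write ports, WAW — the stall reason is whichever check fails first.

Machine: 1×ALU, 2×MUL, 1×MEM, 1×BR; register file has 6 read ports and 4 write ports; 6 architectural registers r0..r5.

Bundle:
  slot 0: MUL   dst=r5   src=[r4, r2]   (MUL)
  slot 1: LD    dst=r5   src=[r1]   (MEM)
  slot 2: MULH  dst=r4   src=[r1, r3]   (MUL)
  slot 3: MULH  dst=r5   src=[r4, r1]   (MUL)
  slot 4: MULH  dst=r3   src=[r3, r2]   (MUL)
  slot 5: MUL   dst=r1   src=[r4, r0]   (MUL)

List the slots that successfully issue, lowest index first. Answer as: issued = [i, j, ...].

issued = [0, 2]

  0. MUL→r5 ⇒ go  {1A/1Mu/1Ld/1B | 4r 3w}
  1. MEM→r5 ⇒ no(WAW)  {1A/1Mu/1Ld/1B | 4r 3w}
  2. MUL→r4 ⇒ go  {1A/0Mu/1Ld/1B | 2r 2w}
  3. MUL→r5 ⇒ no(FU)  {1A/0Mu/1Ld/1B | 2r 2w}
  4. MUL→r3 ⇒ no(FU)  {1A/0Mu/1Ld/1B | 2r 2w}
  5. MUL→r1 ⇒ no(FU)  {1A/0Mu/1Ld/1B | 2r 2w}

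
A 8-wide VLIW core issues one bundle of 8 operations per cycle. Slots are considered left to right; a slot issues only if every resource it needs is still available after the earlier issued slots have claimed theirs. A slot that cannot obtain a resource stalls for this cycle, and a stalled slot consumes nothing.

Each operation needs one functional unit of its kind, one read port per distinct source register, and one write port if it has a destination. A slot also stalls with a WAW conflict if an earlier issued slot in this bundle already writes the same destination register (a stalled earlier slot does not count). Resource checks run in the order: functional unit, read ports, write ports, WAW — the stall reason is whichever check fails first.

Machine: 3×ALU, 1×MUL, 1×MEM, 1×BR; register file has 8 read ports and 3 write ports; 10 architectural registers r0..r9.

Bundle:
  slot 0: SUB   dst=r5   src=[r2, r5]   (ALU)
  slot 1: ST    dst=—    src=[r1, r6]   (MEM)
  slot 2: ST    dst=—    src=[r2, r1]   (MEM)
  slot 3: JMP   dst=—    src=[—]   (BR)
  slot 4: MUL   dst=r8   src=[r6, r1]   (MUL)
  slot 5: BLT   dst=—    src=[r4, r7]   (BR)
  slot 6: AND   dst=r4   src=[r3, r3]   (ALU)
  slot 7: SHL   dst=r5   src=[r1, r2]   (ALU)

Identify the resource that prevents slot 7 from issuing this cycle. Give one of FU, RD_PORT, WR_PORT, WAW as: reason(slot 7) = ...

reason(slot 7) = RD_PORT

(0) want 1×ALU +2rd +1wr — yes → AL2|MU1|ME1|BR1|rd6|wr2
(1) want 1×MEM +2rd +0wr — yes → AL2|MU1|ME0|BR1|rd4|wr2
(2) want 1×MEM +2rd +0wr — FU → AL2|MU1|ME0|BR1|rd4|wr2
(3) want 1×BR +0rd +0wr — yes → AL2|MU1|ME0|BR0|rd4|wr2
(4) want 1×MUL +2rd +1wr — yes → AL2|MU0|ME0|BR0|rd2|wr1
(5) want 1×BR +2rd +0wr — FU → AL2|MU0|ME0|BR0|rd2|wr1
(6) want 1×ALU +1rd +1wr — yes → AL1|MU0|ME0|BR0|rd1|wr0
(7) want 1×ALU +2rd +1wr — RD_PORT → AL1|MU0|ME0|BR0|rd1|wr0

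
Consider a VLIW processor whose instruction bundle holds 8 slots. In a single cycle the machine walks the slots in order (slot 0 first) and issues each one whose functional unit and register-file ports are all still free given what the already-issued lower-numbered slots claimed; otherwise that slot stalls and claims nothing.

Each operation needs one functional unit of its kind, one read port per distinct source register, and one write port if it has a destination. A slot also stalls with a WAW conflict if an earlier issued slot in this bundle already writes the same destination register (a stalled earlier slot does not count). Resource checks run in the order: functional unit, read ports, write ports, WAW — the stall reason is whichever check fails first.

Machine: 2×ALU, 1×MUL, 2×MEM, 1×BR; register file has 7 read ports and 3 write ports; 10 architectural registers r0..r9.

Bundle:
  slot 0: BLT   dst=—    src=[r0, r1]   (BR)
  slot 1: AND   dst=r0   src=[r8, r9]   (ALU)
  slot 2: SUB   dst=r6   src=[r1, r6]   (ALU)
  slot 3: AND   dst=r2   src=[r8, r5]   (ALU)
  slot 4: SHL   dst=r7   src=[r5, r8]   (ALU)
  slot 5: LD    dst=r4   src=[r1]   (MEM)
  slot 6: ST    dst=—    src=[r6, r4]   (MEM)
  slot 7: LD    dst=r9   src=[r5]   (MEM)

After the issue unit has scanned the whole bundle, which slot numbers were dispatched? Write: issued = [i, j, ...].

issued = [0, 1, 2, 5]

#0 BR src=r0,r1 dispatched  <A:2 Mu:1 Ld:2 B:0 rd:5 wr:3>
#1 ALU src=r8,r9 dispatched  <A:1 Mu:1 Ld:2 B:0 rd:3 wr:2>
#2 ALU src=r1,r6 dispatched  <A:0 Mu:1 Ld:2 B:0 rd:1 wr:1>
#3 ALU src=r8,r5 held:FU  <A:0 Mu:1 Ld:2 B:0 rd:1 wr:1>
#4 ALU src=r5,r8 held:FU  <A:0 Mu:1 Ld:2 B:0 rd:1 wr:1>
#5 MEM src=r1 dispatched  <A:0 Mu:1 Ld:1 B:0 rd:0 wr:0>
#6 MEM src=r6,r4 held:RD_PORT  <A:0 Mu:1 Ld:1 B:0 rd:0 wr:0>
#7 MEM src=r5 held:RD_PORT  <A:0 Mu:1 Ld:1 B:0 rd:0 wr:0>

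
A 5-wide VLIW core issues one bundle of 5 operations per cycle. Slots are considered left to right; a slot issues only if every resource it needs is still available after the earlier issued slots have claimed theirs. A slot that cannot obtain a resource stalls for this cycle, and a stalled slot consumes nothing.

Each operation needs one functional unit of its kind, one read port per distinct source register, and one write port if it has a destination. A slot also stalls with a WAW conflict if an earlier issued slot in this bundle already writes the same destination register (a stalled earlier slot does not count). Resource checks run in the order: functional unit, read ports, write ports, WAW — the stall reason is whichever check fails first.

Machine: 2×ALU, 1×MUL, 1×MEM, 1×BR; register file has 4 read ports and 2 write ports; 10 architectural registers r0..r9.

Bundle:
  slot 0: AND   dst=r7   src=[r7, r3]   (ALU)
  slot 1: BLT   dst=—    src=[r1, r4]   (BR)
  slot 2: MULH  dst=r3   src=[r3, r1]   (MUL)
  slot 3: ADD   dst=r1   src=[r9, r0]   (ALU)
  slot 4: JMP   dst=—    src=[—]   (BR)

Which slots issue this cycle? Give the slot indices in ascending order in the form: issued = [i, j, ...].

#0 ALU src=r7,r3 dispatched  <A:1 Mu:1 Ld:1 B:1 rd:2 wr:1>
#1 BR src=r1,r4 dispatched  <A:1 Mu:1 Ld:1 B:0 rd:0 wr:1>
#2 MUL src=r3,r1 held:RD_PORT  <A:1 Mu:1 Ld:1 B:0 rd:0 wr:1>
#3 ALU src=r9,r0 held:RD_PORT  <A:1 Mu:1 Ld:1 B:0 rd:0 wr:1>
#4 BR src=- held:FU  <A:1 Mu:1 Ld:1 B:0 rd:0 wr:1>

issued = [0, 1]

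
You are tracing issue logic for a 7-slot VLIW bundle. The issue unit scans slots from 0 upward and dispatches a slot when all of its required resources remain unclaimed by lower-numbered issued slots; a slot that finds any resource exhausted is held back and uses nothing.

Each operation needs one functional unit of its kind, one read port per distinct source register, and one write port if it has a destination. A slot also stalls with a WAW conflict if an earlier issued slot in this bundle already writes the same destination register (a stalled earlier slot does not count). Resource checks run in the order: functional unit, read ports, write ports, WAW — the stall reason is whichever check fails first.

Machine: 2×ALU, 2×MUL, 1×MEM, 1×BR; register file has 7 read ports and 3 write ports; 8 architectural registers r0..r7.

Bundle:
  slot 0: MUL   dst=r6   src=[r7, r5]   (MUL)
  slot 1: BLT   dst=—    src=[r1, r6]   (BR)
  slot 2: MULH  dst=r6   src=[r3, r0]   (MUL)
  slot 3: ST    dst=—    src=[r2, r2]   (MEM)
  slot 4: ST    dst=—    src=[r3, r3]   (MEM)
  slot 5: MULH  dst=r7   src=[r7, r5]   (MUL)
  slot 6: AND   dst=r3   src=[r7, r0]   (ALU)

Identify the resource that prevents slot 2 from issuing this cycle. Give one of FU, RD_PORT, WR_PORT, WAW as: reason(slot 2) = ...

reason(slot 2) = WAW

  0. MUL→r6 ⇒ go  {2A/1Mu/1Ld/1B | 5r 2w}
  1. BR ⇒ go  {2A/1Mu/1Ld/0B | 3r 2w}
  2. MUL→r6 ⇒ no(WAW)  {2A/1Mu/1Ld/0B | 3r 2w}
  3. MEM ⇒ go  {2A/1Mu/0Ld/0B | 2r 2w}
  4. MEM ⇒ no(FU)  {2A/1Mu/0Ld/0B | 2r 2w}
  5. MUL→r7 ⇒ go  {2A/0Mu/0Ld/0B | 0r 1w}
  6. ALU→r3 ⇒ no(RD_PORT)  {2A/0Mu/0Ld/0B | 0r 1w}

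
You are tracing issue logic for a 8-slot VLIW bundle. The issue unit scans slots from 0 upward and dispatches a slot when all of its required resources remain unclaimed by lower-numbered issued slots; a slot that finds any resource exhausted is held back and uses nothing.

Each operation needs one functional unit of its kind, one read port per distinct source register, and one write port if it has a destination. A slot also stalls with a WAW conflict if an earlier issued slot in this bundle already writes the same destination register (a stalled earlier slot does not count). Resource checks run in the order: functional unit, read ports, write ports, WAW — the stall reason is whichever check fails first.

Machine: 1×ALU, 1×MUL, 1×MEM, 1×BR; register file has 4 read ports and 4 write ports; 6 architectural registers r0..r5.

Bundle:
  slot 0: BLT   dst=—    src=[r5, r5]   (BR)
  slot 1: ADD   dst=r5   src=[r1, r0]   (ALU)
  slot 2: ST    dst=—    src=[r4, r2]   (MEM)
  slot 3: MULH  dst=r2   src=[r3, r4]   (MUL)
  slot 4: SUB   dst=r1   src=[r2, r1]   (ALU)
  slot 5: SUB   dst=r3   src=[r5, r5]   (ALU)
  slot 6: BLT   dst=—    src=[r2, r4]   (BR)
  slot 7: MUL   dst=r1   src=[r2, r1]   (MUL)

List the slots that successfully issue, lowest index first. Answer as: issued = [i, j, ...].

slot 0 (BR): ISSUE — free A1,Mu1,Ld1,B0 rp3 wp4
slot 1 (ALU): ISSUE — free A0,Mu1,Ld1,B0 rp1 wp3
slot 2 (MEM): stall RD_PORT — free A0,Mu1,Ld1,B0 rp1 wp3
slot 3 (MUL): stall RD_PORT — free A0,Mu1,Ld1,B0 rp1 wp3
slot 4 (ALU): stall FU — free A0,Mu1,Ld1,B0 rp1 wp3
slot 5 (ALU): stall FU — free A0,Mu1,Ld1,B0 rp1 wp3
slot 6 (BR): stall FU — free A0,Mu1,Ld1,B0 rp1 wp3
slot 7 (MUL): stall RD_PORT — free A0,Mu1,Ld1,B0 rp1 wp3

issued = [0, 1]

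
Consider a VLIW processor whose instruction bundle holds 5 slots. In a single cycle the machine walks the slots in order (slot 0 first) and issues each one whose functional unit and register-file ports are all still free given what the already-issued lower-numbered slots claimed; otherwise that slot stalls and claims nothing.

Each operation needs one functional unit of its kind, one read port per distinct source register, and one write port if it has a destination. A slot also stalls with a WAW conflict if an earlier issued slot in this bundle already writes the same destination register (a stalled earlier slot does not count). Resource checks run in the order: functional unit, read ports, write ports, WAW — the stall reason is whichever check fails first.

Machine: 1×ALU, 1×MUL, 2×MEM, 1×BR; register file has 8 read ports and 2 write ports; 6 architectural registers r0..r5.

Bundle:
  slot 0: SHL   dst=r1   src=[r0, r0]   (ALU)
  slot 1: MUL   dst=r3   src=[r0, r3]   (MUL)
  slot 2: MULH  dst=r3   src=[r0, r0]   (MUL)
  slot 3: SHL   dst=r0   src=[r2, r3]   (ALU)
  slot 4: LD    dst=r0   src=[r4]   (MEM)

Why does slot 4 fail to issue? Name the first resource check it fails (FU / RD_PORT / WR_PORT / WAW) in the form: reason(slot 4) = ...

#0 ALU src=r0,r0 dispatched  <A:0 Mu:1 Ld:2 B:1 rd:7 wr:1>
#1 MUL src=r0,r3 dispatched  <A:0 Mu:0 Ld:2 B:1 rd:5 wr:0>
#2 MUL src=r0,r0 held:FU  <A:0 Mu:0 Ld:2 B:1 rd:5 wr:0>
#3 ALU src=r2,r3 held:FU  <A:0 Mu:0 Ld:2 B:1 rd:5 wr:0>
#4 MEM src=r4 held:WR_PORT  <A:0 Mu:0 Ld:2 B:1 rd:5 wr:0>

reason(slot 4) = WR_PORT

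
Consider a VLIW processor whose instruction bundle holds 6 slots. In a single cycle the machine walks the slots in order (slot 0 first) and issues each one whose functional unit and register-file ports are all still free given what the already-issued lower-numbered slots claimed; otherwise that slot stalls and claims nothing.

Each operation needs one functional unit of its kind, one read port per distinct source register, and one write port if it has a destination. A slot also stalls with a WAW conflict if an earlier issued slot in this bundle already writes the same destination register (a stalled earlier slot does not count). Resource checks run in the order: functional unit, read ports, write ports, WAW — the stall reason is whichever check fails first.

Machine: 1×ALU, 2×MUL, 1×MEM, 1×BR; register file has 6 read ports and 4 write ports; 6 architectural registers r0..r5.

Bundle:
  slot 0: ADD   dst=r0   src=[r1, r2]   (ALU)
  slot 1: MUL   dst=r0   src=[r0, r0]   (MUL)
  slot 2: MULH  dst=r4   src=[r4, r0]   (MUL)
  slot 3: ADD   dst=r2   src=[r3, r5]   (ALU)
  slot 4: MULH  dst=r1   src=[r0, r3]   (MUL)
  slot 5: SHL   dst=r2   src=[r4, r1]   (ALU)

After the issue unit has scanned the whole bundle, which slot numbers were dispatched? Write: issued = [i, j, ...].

slot 0 (ALU): ISSUE — free A0,Mu2,Ld1,B1 rp4 wp3
slot 1 (MUL): stall WAW — free A0,Mu2,Ld1,B1 rp4 wp3
slot 2 (MUL): ISSUE — free A0,Mu1,Ld1,B1 rp2 wp2
slot 3 (ALU): stall FU — free A0,Mu1,Ld1,B1 rp2 wp2
slot 4 (MUL): ISSUE — free A0,Mu0,Ld1,B1 rp0 wp1
slot 5 (ALU): stall FU — free A0,Mu0,Ld1,B1 rp0 wp1

issued = [0, 2, 4]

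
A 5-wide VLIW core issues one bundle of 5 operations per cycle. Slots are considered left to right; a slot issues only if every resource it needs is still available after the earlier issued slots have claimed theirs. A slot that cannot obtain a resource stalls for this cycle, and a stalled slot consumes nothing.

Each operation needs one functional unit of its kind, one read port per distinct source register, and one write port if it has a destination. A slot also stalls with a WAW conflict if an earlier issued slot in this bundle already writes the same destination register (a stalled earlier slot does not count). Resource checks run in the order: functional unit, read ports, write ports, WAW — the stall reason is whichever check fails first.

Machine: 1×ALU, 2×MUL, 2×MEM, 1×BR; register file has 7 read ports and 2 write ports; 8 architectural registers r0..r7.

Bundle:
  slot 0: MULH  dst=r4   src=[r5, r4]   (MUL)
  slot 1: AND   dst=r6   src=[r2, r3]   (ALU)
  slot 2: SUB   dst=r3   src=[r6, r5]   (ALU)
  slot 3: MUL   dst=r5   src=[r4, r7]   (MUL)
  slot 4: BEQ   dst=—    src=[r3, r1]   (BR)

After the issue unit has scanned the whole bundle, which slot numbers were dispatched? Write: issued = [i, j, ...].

slot 0 (MUL): ISSUE — free A1,Mu1,Ld2,B1 rp5 wp1
slot 1 (ALU): ISSUE — free A0,Mu1,Ld2,B1 rp3 wp0
slot 2 (ALU): stall FU — free A0,Mu1,Ld2,B1 rp3 wp0
slot 3 (MUL): stall WR_PORT — free A0,Mu1,Ld2,B1 rp3 wp0
slot 4 (BR): ISSUE — free A0,Mu1,Ld2,B0 rp1 wp0

issued = [0, 1, 4]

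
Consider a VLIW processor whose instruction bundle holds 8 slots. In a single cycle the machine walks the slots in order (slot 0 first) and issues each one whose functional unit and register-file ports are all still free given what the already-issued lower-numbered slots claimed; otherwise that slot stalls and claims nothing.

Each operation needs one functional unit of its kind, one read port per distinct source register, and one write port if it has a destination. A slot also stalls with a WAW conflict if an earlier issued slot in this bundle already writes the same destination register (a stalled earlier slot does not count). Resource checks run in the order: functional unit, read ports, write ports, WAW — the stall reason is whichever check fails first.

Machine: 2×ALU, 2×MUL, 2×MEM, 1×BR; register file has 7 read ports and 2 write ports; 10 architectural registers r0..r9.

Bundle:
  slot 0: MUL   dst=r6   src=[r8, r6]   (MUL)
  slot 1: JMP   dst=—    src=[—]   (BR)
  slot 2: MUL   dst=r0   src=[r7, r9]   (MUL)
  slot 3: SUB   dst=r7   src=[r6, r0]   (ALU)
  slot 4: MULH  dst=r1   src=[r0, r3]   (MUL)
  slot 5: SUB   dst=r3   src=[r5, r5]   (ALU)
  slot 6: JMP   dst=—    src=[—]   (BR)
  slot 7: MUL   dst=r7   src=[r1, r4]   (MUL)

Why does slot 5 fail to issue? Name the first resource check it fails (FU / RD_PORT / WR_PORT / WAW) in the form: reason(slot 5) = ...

reason(slot 5) = WR_PORT

(0) want 1×MUL +2rd +1wr — yes → AL2|MU1|ME2|BR1|rd5|wr1
(1) want 1×BR +0rd +0wr — yes → AL2|MU1|ME2|BR0|rd5|wr1
(2) want 1×MUL +2rd +1wr — yes → AL2|MU0|ME2|BR0|rd3|wr0
(3) want 1×ALU +2rd +1wr — WR_PORT → AL2|MU0|ME2|BR0|rd3|wr0
(4) want 1×MUL +2rd +1wr — FU → AL2|MU0|ME2|BR0|rd3|wr0
(5) want 1×ALU +1rd +1wr — WR_PORT → AL2|MU0|ME2|BR0|rd3|wr0
(6) want 1×BR +0rd +0wr — FU → AL2|MU0|ME2|BR0|rd3|wr0
(7) want 1×MUL +2rd +1wr — FU → AL2|MU0|ME2|BR0|rd3|wr0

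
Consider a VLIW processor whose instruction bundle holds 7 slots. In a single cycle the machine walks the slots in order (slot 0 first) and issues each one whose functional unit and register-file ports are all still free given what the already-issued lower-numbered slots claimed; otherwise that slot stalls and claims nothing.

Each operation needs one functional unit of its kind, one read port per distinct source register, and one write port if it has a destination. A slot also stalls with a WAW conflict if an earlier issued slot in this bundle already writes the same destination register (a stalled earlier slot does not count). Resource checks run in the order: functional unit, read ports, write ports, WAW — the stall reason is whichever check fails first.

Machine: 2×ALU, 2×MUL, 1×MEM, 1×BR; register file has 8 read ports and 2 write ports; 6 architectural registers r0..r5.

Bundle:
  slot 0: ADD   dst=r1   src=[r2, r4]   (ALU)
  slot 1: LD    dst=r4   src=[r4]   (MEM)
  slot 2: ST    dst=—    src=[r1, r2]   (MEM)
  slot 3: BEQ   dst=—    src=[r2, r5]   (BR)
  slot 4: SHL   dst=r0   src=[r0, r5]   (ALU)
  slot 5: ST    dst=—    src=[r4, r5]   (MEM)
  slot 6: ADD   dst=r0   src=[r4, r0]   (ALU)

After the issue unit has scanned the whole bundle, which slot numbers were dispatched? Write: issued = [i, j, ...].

[0] ALU needs rd=2 wr=1: ok; after: ALU=1 MUL=2 MEM=1 BR=1, R=6, W=1
[1] MEM needs rd=1 wr=1: ok; after: ALU=1 MUL=2 MEM=0 BR=1, R=5, W=0
[2] MEM needs rd=2 wr=0: FU; after: ALU=1 MUL=2 MEM=0 BR=1, R=5, W=0
[3] BR needs rd=2 wr=0: ok; after: ALU=1 MUL=2 MEM=0 BR=0, R=3, W=0
[4] ALU needs rd=2 wr=1: WR_PORT; after: ALU=1 MUL=2 MEM=0 BR=0, R=3, W=0
[5] MEM needs rd=2 wr=0: FU; after: ALU=1 MUL=2 MEM=0 BR=0, R=3, W=0
[6] ALU needs rd=2 wr=1: WR_PORT; after: ALU=1 MUL=2 MEM=0 BR=0, R=3, W=0

issued = [0, 1, 3]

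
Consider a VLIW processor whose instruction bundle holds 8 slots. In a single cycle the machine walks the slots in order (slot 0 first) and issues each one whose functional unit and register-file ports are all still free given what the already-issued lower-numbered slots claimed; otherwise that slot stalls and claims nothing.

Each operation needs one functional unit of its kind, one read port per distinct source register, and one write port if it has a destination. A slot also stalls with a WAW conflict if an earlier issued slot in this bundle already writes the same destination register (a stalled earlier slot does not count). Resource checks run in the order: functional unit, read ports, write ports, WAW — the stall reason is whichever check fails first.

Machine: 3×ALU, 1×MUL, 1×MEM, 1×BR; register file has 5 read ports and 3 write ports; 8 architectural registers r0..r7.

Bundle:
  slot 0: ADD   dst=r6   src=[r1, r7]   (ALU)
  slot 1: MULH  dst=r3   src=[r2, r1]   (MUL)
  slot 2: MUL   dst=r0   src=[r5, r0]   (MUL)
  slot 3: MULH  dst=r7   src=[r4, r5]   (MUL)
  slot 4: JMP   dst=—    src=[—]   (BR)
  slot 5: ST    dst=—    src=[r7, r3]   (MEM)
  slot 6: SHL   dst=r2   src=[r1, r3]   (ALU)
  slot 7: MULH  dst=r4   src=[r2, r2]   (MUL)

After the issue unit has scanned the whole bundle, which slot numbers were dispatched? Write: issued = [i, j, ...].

issued = [0, 1, 4]

[0] ALU needs rd=2 wr=1: ok; after: ALU=2 MUL=1 MEM=1 BR=1, R=3, W=2
[1] MUL needs rd=2 wr=1: ok; after: ALU=2 MUL=0 MEM=1 BR=1, R=1, W=1
[2] MUL needs rd=2 wr=1: FU; after: ALU=2 MUL=0 MEM=1 BR=1, R=1, W=1
[3] MUL needs rd=2 wr=1: FU; after: ALU=2 MUL=0 MEM=1 BR=1, R=1, W=1
[4] BR needs rd=0 wr=0: ok; after: ALU=2 MUL=0 MEM=1 BR=0, R=1, W=1
[5] MEM needs rd=2 wr=0: RD_PORT; after: ALU=2 MUL=0 MEM=1 BR=0, R=1, W=1
[6] ALU needs rd=2 wr=1: RD_PORT; after: ALU=2 MUL=0 MEM=1 BR=0, R=1, W=1
[7] MUL needs rd=1 wr=1: FU; after: ALU=2 MUL=0 MEM=1 BR=0, R=1, W=1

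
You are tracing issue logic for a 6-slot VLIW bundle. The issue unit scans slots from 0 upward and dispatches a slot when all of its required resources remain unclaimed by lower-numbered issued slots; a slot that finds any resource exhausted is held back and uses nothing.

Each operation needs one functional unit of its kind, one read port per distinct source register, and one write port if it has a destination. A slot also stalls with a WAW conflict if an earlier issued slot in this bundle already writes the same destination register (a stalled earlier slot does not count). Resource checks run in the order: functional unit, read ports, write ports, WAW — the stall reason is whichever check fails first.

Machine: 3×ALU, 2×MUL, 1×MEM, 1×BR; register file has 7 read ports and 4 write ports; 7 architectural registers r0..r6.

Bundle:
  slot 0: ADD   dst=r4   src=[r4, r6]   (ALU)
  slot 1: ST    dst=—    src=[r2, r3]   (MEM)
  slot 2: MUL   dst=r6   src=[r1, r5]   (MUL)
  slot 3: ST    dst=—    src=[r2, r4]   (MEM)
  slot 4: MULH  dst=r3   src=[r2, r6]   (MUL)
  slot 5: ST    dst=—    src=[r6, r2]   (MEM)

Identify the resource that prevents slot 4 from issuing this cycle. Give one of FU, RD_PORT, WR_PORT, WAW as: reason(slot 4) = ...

slot 0 (ALU): ISSUE — free A2,Mu2,Ld1,B1 rp5 wp3
slot 1 (MEM): ISSUE — free A2,Mu2,Ld0,B1 rp3 wp3
slot 2 (MUL): ISSUE — free A2,Mu1,Ld0,B1 rp1 wp2
slot 3 (MEM): stall FU — free A2,Mu1,Ld0,B1 rp1 wp2
slot 4 (MUL): stall RD_PORT — free A2,Mu1,Ld0,B1 rp1 wp2
slot 5 (MEM): stall FU — free A2,Mu1,Ld0,B1 rp1 wp2

reason(slot 4) = RD_PORT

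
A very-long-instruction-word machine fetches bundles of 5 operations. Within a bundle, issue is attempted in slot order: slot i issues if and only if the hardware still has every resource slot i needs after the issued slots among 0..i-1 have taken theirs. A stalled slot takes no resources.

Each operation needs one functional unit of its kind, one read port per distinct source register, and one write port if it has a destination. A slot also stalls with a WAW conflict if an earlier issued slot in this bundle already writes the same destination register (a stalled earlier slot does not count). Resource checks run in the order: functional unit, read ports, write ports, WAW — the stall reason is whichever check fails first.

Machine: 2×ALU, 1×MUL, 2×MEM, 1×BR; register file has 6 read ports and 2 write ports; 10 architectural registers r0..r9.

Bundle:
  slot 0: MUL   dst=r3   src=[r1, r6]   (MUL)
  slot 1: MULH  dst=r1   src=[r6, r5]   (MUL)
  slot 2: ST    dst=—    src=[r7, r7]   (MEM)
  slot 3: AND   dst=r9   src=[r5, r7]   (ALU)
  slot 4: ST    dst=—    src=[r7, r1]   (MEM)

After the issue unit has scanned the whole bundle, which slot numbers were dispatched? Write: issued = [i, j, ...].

issued = [0, 2, 3]

slot 0 (MUL): ISSUE — free A2,Mu0,Ld2,B1 rp4 wp1
slot 1 (MUL): stall FU — free A2,Mu0,Ld2,B1 rp4 wp1
slot 2 (MEM): ISSUE — free A2,Mu0,Ld1,B1 rp3 wp1
slot 3 (ALU): ISSUE — free A1,Mu0,Ld1,B1 rp1 wp0
slot 4 (MEM): stall RD_PORT — free A1,Mu0,Ld1,B1 rp1 wp0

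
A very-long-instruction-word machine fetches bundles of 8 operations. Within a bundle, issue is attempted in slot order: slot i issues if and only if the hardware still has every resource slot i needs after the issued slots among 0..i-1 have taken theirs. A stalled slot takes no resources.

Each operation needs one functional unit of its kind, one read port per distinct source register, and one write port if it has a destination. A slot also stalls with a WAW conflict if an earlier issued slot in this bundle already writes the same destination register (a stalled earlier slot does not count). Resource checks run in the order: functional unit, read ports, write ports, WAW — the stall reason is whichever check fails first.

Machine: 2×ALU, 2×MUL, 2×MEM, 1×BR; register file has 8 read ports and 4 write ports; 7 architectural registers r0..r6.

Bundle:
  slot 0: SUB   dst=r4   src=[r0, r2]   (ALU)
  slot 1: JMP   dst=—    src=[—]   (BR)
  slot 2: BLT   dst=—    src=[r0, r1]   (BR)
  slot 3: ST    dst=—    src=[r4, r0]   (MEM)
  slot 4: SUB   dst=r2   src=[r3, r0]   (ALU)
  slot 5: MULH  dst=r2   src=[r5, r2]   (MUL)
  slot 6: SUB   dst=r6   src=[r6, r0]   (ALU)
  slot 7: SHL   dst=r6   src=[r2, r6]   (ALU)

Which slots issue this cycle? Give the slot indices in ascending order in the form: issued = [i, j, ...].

issued = [0, 1, 3, 4]

#0 ALU src=r0,r2 dispatched  <A:1 Mu:2 Ld:2 B:1 rd:6 wr:3>
#1 BR src=- dispatched  <A:1 Mu:2 Ld:2 B:0 rd:6 wr:3>
#2 BR src=r0,r1 held:FU  <A:1 Mu:2 Ld:2 B:0 rd:6 wr:3>
#3 MEM src=r4,r0 dispatched  <A:1 Mu:2 Ld:1 B:0 rd:4 wr:3>
#4 ALU src=r3,r0 dispatched  <A:0 Mu:2 Ld:1 B:0 rd:2 wr:2>
#5 MUL src=r5,r2 held:WAW  <A:0 Mu:2 Ld:1 B:0 rd:2 wr:2>
#6 ALU src=r6,r0 held:FU  <A:0 Mu:2 Ld:1 B:0 rd:2 wr:2>
#7 ALU src=r2,r6 held:FU  <A:0 Mu:2 Ld:1 B:0 rd:2 wr:2>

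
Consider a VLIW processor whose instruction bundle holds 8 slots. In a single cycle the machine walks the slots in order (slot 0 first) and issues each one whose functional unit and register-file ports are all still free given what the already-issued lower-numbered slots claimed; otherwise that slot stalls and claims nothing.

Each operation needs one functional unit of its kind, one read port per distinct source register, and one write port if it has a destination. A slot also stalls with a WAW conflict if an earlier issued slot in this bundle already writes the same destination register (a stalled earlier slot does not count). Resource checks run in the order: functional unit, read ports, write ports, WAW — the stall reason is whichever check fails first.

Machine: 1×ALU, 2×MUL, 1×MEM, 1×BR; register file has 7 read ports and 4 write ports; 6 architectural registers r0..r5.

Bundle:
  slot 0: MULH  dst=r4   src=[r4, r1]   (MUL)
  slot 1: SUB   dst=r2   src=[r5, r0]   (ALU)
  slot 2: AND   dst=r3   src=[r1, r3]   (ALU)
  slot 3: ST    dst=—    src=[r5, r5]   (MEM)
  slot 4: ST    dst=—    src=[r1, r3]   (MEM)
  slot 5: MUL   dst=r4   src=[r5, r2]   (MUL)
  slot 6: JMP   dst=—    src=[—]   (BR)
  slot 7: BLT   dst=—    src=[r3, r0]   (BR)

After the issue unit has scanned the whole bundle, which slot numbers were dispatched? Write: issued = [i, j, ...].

issued = [0, 1, 3, 6]

#0 MUL src=r4,r1 dispatched  <A:1 Mu:1 Ld:1 B:1 rd:5 wr:3>
#1 ALU src=r5,r0 dispatched  <A:0 Mu:1 Ld:1 B:1 rd:3 wr:2>
#2 ALU src=r1,r3 held:FU  <A:0 Mu:1 Ld:1 B:1 rd:3 wr:2>
#3 MEM src=r5,r5 dispatched  <A:0 Mu:1 Ld:0 B:1 rd:2 wr:2>
#4 MEM src=r1,r3 held:FU  <A:0 Mu:1 Ld:0 B:1 rd:2 wr:2>
#5 MUL src=r5,r2 held:WAW  <A:0 Mu:1 Ld:0 B:1 rd:2 wr:2>
#6 BR src=- dispatched  <A:0 Mu:1 Ld:0 B:0 rd:2 wr:2>
#7 BR src=r3,r0 held:FU  <A:0 Mu:1 Ld:0 B:0 rd:2 wr:2>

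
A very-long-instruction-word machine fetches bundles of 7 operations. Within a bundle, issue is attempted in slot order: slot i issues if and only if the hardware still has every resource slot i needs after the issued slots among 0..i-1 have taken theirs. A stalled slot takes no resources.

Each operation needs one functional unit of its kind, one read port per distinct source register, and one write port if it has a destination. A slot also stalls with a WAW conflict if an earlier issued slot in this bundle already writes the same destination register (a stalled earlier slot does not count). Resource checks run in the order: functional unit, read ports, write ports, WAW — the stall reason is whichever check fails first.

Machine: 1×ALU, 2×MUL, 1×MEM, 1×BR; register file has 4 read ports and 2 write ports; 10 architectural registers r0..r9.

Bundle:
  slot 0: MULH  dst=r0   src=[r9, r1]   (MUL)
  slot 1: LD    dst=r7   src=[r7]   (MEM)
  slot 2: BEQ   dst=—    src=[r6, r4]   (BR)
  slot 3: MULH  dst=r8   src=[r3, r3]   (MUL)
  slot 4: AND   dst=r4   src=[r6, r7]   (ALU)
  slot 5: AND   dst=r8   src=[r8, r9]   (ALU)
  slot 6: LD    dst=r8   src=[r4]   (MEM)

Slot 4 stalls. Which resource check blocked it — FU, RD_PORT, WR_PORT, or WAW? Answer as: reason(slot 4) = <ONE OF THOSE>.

(0) want 1×MUL +2rd +1wr — yes → AL1|MU1|ME1|BR1|rd2|wr1
(1) want 1×MEM +1rd +1wr — yes → AL1|MU1|ME0|BR1|rd1|wr0
(2) want 1×BR +2rd +0wr — RD_PORT → AL1|MU1|ME0|BR1|rd1|wr0
(3) want 1×MUL +1rd +1wr — WR_PORT → AL1|MU1|ME0|BR1|rd1|wr0
(4) want 1×ALU +2rd +1wr — RD_PORT → AL1|MU1|ME0|BR1|rd1|wr0
(5) want 1×ALU +2rd +1wr — RD_PORT → AL1|MU1|ME0|BR1|rd1|wr0
(6) want 1×MEM +1rd +1wr — FU → AL1|MU1|ME0|BR1|rd1|wr0

reason(slot 4) = RD_PORT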